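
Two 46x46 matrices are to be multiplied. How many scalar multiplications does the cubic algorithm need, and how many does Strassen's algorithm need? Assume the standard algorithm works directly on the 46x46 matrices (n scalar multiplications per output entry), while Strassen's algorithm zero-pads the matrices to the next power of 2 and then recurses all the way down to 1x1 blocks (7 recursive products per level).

Matrix multiplication for 46x46 matrices:

Strassen's algorithm requires power-of-2 dimensions. Pad 46x46 to 64x64 (next power of 2).

Standard algorithm: 46^3 = 97336 multiplications
Strassen's algorithm: 7^(log2(64)) = 7^6 = 117649 multiplications
Difference: 97336 - 117649 = -20313 (Strassen uses MORE here due to padding overhead — for small or just-over-power-of-2 n, padding can outweigh the per-level savings)

Standard: 97336 multiplications (46^3). Strassen: 117649 multiplications (7^6, after padding to 64x64). Strassen reduces 8 recursive multiplications to 7 at each level.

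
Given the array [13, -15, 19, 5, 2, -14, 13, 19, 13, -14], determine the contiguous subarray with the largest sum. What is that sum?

Using Kadane's algorithm on [13, -15, 19, 5, 2, -14, 13, 19, 13, -14]:

Scanning through the array:
Position 1 (value -15): max_ending_here = -2, max_so_far = 13
Position 2 (value 19): max_ending_here = 19, max_so_far = 19
Position 3 (value 5): max_ending_here = 24, max_so_far = 24
Position 4 (value 2): max_ending_here = 26, max_so_far = 26
Position 5 (value -14): max_ending_here = 12, max_so_far = 26
Position 6 (value 13): max_ending_here = 25, max_so_far = 26
Position 7 (value 19): max_ending_here = 44, max_so_far = 44
Position 8 (value 13): max_ending_here = 57, max_so_far = 57
Position 9 (value -14): max_ending_here = 43, max_so_far = 57

Maximum subarray: [19, 5, 2, -14, 13, 19, 13]
Maximum sum: 57

The maximum subarray is [19, 5, 2, -14, 13, 19, 13] with sum 57. This subarray runs from index 2 to index 8.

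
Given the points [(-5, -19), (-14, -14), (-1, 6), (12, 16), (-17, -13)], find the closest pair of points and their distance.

Computing all pairwise distances among 5 points:

d((-5, -19), (-14, -14)) = 10.2956
d((-5, -19), (-1, 6)) = 25.318
d((-5, -19), (12, 16)) = 38.9102
d((-5, -19), (-17, -13)) = 13.4164
d((-14, -14), (-1, 6)) = 23.8537
d((-14, -14), (12, 16)) = 39.6989
d((-14, -14), (-17, -13)) = 3.1623 <-- minimum
d((-1, 6), (12, 16)) = 16.4012
d((-1, 6), (-17, -13)) = 24.8395
d((12, 16), (-17, -13)) = 41.0122

Closest pair: (-14, -14) and (-17, -13) with distance 3.1623

The closest pair is (-14, -14) and (-17, -13) with Euclidean distance 3.1623. For 5 points, brute-force pairwise comparison is shown above. For large n, the divide-and-conquer algorithm (sort by x, recurse on halves, check the dividing strip) achieves O(n log n).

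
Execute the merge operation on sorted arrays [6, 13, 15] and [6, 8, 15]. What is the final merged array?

Merging process:

Compare 6 vs 6: take 6 from left. Merged: [6]
Compare 13 vs 6: take 6 from right. Merged: [6, 6]
Compare 13 vs 8: take 8 from right. Merged: [6, 6, 8]
Compare 13 vs 15: take 13 from left. Merged: [6, 6, 8, 13]
Compare 15 vs 15: take 15 from left. Merged: [6, 6, 8, 13, 15]
Append remaining from right: [15]. Merged: [6, 6, 8, 13, 15, 15]

Final merged array: [6, 6, 8, 13, 15, 15]
Total comparisons: 5

The merged array is [6, 6, 8, 13, 15, 15], requiring 5 comparisons. The merge step runs in O(n) time where n is the total number of elements.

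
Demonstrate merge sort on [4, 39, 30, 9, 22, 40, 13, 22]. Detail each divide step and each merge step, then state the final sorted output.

Merge sort trace:

Split: [4, 39, 30, 9, 22, 40, 13, 22] -> [4, 39, 30, 9] and [22, 40, 13, 22]
  Split: [4, 39, 30, 9] -> [4, 39] and [30, 9]
    Split: [4, 39] -> [4] and [39]
    Merge: [4] + [39] -> [4, 39]
    Split: [30, 9] -> [30] and [9]
    Merge: [30] + [9] -> [9, 30]
  Merge: [4, 39] + [9, 30] -> [4, 9, 30, 39]
  Split: [22, 40, 13, 22] -> [22, 40] and [13, 22]
    Split: [22, 40] -> [22] and [40]
    Merge: [22] + [40] -> [22, 40]
    Split: [13, 22] -> [13] and [22]
    Merge: [13] + [22] -> [13, 22]
  Merge: [22, 40] + [13, 22] -> [13, 22, 22, 40]
Merge: [4, 9, 30, 39] + [13, 22, 22, 40] -> [4, 9, 13, 22, 22, 30, 39, 40]

Final sorted array: [4, 9, 13, 22, 22, 30, 39, 40]

The merge sort proceeds by recursively splitting the array and merging sorted halves.
After all merges, the sorted array is [4, 9, 13, 22, 22, 30, 39, 40].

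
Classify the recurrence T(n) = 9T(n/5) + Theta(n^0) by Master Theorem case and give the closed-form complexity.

Master Theorem for T(n) = 9T(n/5) + O(n^0):

a = 9, b = 5, c = 0
log_b(a) = log_5(9) = 1.3652

Case 1: c = 0 < log_5(9) = 1.3652
T(n) = O(n^(log_5 9))

For T(n) = 9T(n/5) + O(n^0): log_5(9) = 1.3652. This is Case 1 of the Master Theorem (c < log_b(a), work dominated by leaves), giving O(n^(log_5 9)).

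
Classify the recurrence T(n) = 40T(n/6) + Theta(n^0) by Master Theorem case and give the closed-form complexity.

Master Theorem for T(n) = 40T(n/6) + O(n^0):

a = 40, b = 6, c = 0
log_b(a) = log_6(40) = 2.0588

Case 1: c = 0 < log_6(40) = 2.0588
T(n) = O(n^(log_6 40))

For T(n) = 40T(n/6) + O(n^0): log_6(40) = 2.0588. This is Case 1 of the Master Theorem (c < log_b(a), work dominated by leaves), giving O(n^(log_6 40)).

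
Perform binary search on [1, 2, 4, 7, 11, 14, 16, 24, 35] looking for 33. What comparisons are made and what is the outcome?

Binary search for 33 in [1, 2, 4, 7, 11, 14, 16, 24, 35]:

lo=0, hi=8, mid=4, arr[mid]=11 -> 11 < 33, search right half
lo=5, hi=8, mid=6, arr[mid]=16 -> 16 < 33, search right half
lo=7, hi=8, mid=7, arr[mid]=24 -> 24 < 33, search right half
lo=8, hi=8, mid=8, arr[mid]=35 -> 35 > 33, search left half
lo=8 > hi=7, target 33 not found

Binary search determines that 33 is not in the array after 4 comparisons. The search space was exhausted without finding the target.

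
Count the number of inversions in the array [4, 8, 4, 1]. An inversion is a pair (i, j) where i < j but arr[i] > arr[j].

Finding inversions in [4, 8, 4, 1]:

(0, 3): arr[0]=4 > arr[3]=1
(1, 2): arr[1]=8 > arr[2]=4
(1, 3): arr[1]=8 > arr[3]=1
(2, 3): arr[2]=4 > arr[3]=1

Total inversions: 4

The array has 4 inversion(s): (0,3), (1,2), (1,3), (2,3). Each pair (i,j) satisfies i < j and arr[i] > arr[j].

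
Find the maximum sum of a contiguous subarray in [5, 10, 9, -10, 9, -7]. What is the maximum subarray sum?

Using Kadane's algorithm on [5, 10, 9, -10, 9, -7]:

Scanning through the array:
Position 1 (value 10): max_ending_here = 15, max_so_far = 15
Position 2 (value 9): max_ending_here = 24, max_so_far = 24
Position 3 (value -10): max_ending_here = 14, max_so_far = 24
Position 4 (value 9): max_ending_here = 23, max_so_far = 24
Position 5 (value -7): max_ending_here = 16, max_so_far = 24

Maximum subarray: [5, 10, 9]
Maximum sum: 24

The maximum subarray is [5, 10, 9] with sum 24. This subarray runs from index 0 to index 2.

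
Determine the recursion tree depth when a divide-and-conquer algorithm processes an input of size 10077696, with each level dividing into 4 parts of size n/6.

For divide and conquer with division factor 6:

Problem sizes at each level:
Level 0: 10077696
Level 1: 1679616
Level 2: 279936
Level 3: 46656
Level 4: 7776
Level 5: 1296
Level 6: 216
Level 7: 36
Level 8: 6
Level 9: 1

The root is level 0 and the size-1 base case is level 9 (the tree spans levels 0 through 9, i.e. 10 levels counting the root), so the depth is the number of divisions: log_6(10077696) = 9

The recursion tree depth is log_6(10077696) = 9. At each level, the problem size is divided by 6, so it takes 9 divisions to reduce to a base case of size 1. The algorithm makes 4 recursive calls at each level.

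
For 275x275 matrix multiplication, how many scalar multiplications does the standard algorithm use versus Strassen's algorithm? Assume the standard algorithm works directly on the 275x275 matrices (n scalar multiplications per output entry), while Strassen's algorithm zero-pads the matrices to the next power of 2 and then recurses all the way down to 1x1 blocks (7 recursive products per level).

Matrix multiplication for 275x275 matrices:

Strassen's algorithm requires power-of-2 dimensions. Pad 275x275 to 512x512 (next power of 2).

Standard algorithm: 275^3 = 20796875 multiplications
Strassen's algorithm: 7^(log2(512)) = 7^9 = 40353607 multiplications
Difference: 20796875 - 40353607 = -19556732 (Strassen uses MORE here due to padding overhead — for small or just-over-power-of-2 n, padding can outweigh the per-level savings)

Standard: 20796875 multiplications (275^3). Strassen: 40353607 multiplications (7^9, after padding to 512x512). Strassen reduces 8 recursive multiplications to 7 at each level.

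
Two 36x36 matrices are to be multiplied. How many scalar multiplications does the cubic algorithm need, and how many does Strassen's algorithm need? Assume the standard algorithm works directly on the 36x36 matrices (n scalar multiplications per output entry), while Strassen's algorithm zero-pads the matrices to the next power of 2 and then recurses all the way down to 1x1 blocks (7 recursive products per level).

Matrix multiplication for 36x36 matrices:

Strassen's algorithm requires power-of-2 dimensions. Pad 36x36 to 64x64 (next power of 2).

Standard algorithm: 36^3 = 46656 multiplications
Strassen's algorithm: 7^(log2(64)) = 7^6 = 117649 multiplications
Difference: 46656 - 117649 = -70993 (Strassen uses MORE here due to padding overhead — for small or just-over-power-of-2 n, padding can outweigh the per-level savings)

Standard: 46656 multiplications (36^3). Strassen: 117649 multiplications (7^6, after padding to 64x64). Strassen reduces 8 recursive multiplications to 7 at each level.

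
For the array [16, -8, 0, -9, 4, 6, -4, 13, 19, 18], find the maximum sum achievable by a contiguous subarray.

Using Kadane's algorithm on [16, -8, 0, -9, 4, 6, -4, 13, 19, 18]:

Scanning through the array:
Position 1 (value -8): max_ending_here = 8, max_so_far = 16
Position 2 (value 0): max_ending_here = 8, max_so_far = 16
Position 3 (value -9): max_ending_here = -1, max_so_far = 16
Position 4 (value 4): max_ending_here = 4, max_so_far = 16
Position 5 (value 6): max_ending_here = 10, max_so_far = 16
Position 6 (value -4): max_ending_here = 6, max_so_far = 16
Position 7 (value 13): max_ending_here = 19, max_so_far = 19
Position 8 (value 19): max_ending_here = 38, max_so_far = 38
Position 9 (value 18): max_ending_here = 56, max_so_far = 56

Maximum subarray: [4, 6, -4, 13, 19, 18]
Maximum sum: 56

The maximum subarray is [4, 6, -4, 13, 19, 18] with sum 56. This subarray runs from index 4 to index 9.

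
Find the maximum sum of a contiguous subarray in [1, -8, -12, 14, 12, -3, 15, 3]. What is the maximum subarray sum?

Using Kadane's algorithm on [1, -8, -12, 14, 12, -3, 15, 3]:

Scanning through the array:
Position 1 (value -8): max_ending_here = -7, max_so_far = 1
Position 2 (value -12): max_ending_here = -12, max_so_far = 1
Position 3 (value 14): max_ending_here = 14, max_so_far = 14
Position 4 (value 12): max_ending_here = 26, max_so_far = 26
Position 5 (value -3): max_ending_here = 23, max_so_far = 26
Position 6 (value 15): max_ending_here = 38, max_so_far = 38
Position 7 (value 3): max_ending_here = 41, max_so_far = 41

Maximum subarray: [14, 12, -3, 15, 3]
Maximum sum: 41

The maximum subarray is [14, 12, -3, 15, 3] with sum 41. This subarray runs from index 3 to index 7.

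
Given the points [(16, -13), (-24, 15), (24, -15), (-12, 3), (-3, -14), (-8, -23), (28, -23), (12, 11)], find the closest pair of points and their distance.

Computing all pairwise distances among 8 points:

d((16, -13), (-24, 15)) = 48.8262
d((16, -13), (24, -15)) = 8.2462 <-- minimum
d((16, -13), (-12, 3)) = 32.249
d((16, -13), (-3, -14)) = 19.0263
d((16, -13), (-8, -23)) = 26.0
d((16, -13), (28, -23)) = 15.6205
d((16, -13), (12, 11)) = 24.3311
d((-24, 15), (24, -15)) = 56.6039
d((-24, 15), (-12, 3)) = 16.9706
d((-24, 15), (-3, -14)) = 35.805
d((-24, 15), (-8, -23)) = 41.2311
d((-24, 15), (28, -23)) = 64.405
d((-24, 15), (12, 11)) = 36.2215
d((24, -15), (-12, 3)) = 40.2492
d((24, -15), (-3, -14)) = 27.0185
d((24, -15), (-8, -23)) = 32.9848
d((24, -15), (28, -23)) = 8.9443
d((24, -15), (12, 11)) = 28.6356
d((-12, 3), (-3, -14)) = 19.2354
d((-12, 3), (-8, -23)) = 26.3059
d((-12, 3), (28, -23)) = 47.7074
d((-12, 3), (12, 11)) = 25.2982
d((-3, -14), (-8, -23)) = 10.2956
d((-3, -14), (28, -23)) = 32.28
d((-3, -14), (12, 11)) = 29.1548
d((-8, -23), (28, -23)) = 36.0
d((-8, -23), (12, 11)) = 39.4462
d((28, -23), (12, 11)) = 37.5766

Closest pair: (16, -13) and (24, -15) with distance 8.2462

The closest pair is (16, -13) and (24, -15) with Euclidean distance 8.2462. For 8 points, brute-force pairwise comparison is shown above. For large n, the divide-and-conquer algorithm (sort by x, recurse on halves, check the dividing strip) achieves O(n log n).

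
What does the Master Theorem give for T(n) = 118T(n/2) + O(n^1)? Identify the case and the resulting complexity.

Master Theorem for T(n) = 118T(n/2) + O(n^1):

a = 118, b = 2, c = 1
log_b(a) = log_2(118) = 6.8826

Case 1: c = 1 < log_2(118) = 6.8826
T(n) = O(n^(log_2 118))

For T(n) = 118T(n/2) + O(n^1): log_2(118) = 6.8826. This is Case 1 of the Master Theorem (c < log_b(a), work dominated by leaves), giving O(n^(log_2 118)).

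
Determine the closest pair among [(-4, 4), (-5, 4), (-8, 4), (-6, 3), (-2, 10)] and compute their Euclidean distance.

Computing all pairwise distances among 5 points:

d((-4, 4), (-5, 4)) = 1.0 <-- minimum
d((-4, 4), (-8, 4)) = 4.0
d((-4, 4), (-6, 3)) = 2.2361
d((-4, 4), (-2, 10)) = 6.3246
d((-5, 4), (-8, 4)) = 3.0
d((-5, 4), (-6, 3)) = 1.4142
d((-5, 4), (-2, 10)) = 6.7082
d((-8, 4), (-6, 3)) = 2.2361
d((-8, 4), (-2, 10)) = 8.4853
d((-6, 3), (-2, 10)) = 8.0623

Closest pair: (-4, 4) and (-5, 4) with distance 1.0

The closest pair is (-4, 4) and (-5, 4) with Euclidean distance 1.0. For 5 points, brute-force pairwise comparison is shown above. For large n, the divide-and-conquer algorithm (sort by x, recurse on halves, check the dividing strip) achieves O(n log n).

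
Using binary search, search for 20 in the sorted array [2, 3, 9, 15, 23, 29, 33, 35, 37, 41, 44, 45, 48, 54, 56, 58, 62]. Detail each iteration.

Binary search for 20 in [2, 3, 9, 15, 23, 29, 33, 35, 37, 41, 44, 45, 48, 54, 56, 58, 62]:

lo=0, hi=16, mid=8, arr[mid]=37 -> 37 > 20, search left half
lo=0, hi=7, mid=3, arr[mid]=15 -> 15 < 20, search right half
lo=4, hi=7, mid=5, arr[mid]=29 -> 29 > 20, search left half
lo=4, hi=4, mid=4, arr[mid]=23 -> 23 > 20, search left half
lo=4 > hi=3, target 20 not found

Binary search determines that 20 is not in the array after 4 comparisons. The search space was exhausted without finding the target.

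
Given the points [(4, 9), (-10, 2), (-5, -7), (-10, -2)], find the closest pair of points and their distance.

Computing all pairwise distances among 4 points:

d((4, 9), (-10, 2)) = 15.6525
d((4, 9), (-5, -7)) = 18.3576
d((4, 9), (-10, -2)) = 17.8045
d((-10, 2), (-5, -7)) = 10.2956
d((-10, 2), (-10, -2)) = 4.0 <-- minimum
d((-5, -7), (-10, -2)) = 7.0711

Closest pair: (-10, 2) and (-10, -2) with distance 4.0

The closest pair is (-10, 2) and (-10, -2) with Euclidean distance 4.0. For 4 points, brute-force pairwise comparison is shown above. For large n, the divide-and-conquer algorithm (sort by x, recurse on halves, check the dividing strip) achieves O(n log n).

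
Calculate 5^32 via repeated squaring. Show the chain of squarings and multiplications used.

Computing 5^32 by squaring (build up from 5^1; each line after the first costs one multiplication):

5^1 = 5
5^2 = (5^1)^2 = 5^2 = 25
5^4 = (5^2)^2 = 25^2 = 625
5^8 = (5^4)^2 = 625^2 = 390625
5^16 = (5^8)^2 = 390625^2 = 152587890625
5^32 = (5^16)^2 = 152587890625^2 = 23283064365386962890625

Result: 23283064365386962890625
Multiplications needed: 5 (5 lines after 5^1)

5^32 = 23283064365386962890625. Using exponentiation by squaring, this requires 5 multiplications. The key idea: if the exponent is even, square the half-power; if odd, multiply by the base once.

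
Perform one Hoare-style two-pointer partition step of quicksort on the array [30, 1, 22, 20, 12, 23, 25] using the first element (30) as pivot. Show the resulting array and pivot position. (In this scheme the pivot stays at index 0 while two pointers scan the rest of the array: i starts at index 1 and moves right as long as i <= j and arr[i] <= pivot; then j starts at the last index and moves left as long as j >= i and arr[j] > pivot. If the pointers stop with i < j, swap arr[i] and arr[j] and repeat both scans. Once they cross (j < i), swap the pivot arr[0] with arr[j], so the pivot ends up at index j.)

Hoare-style two-pointer partition with pivot = 30:

Initial array: [30, 1, 22, 20, 12, 23, 25]

Pointers start at i = 1, j = 6.
i ends at 7, j ends at 6: the pointers have crossed (j < i), so scanning stops.

Swap pivot arr[0] with arr[6] to place pivot at position 6: [25, 1, 22, 20, 12, 23, 30]
Pivot position: 6

After partitioning with pivot 30, the array becomes [25, 1, 22, 20, 12, 23, 30]. The pivot is placed at index 6. All elements to the left of the pivot are <= 30, and all elements to the right are > 30.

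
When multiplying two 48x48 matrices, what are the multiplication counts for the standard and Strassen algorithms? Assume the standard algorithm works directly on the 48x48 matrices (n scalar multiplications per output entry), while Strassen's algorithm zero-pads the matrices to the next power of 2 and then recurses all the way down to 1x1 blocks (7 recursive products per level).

Matrix multiplication for 48x48 matrices:

Strassen's algorithm requires power-of-2 dimensions. Pad 48x48 to 64x64 (next power of 2).

Standard algorithm: 48^3 = 110592 multiplications
Strassen's algorithm: 7^(log2(64)) = 7^6 = 117649 multiplications
Difference: 110592 - 117649 = -7057 (Strassen uses MORE here due to padding overhead — for small or just-over-power-of-2 n, padding can outweigh the per-level savings)

Standard: 110592 multiplications (48^3). Strassen: 117649 multiplications (7^6, after padding to 64x64). Strassen reduces 8 recursive multiplications to 7 at each level.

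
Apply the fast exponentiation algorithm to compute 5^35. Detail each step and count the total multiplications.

Computing 5^35 by squaring (build up from 5^1; each line after the first costs one multiplication):

5^1 = 5
5^2 = (5^1)^2 = 5^2 = 25
5^4 = (5^2)^2 = 25^2 = 625
5^8 = (5^4)^2 = 625^2 = 390625
5^16 = (5^8)^2 = 390625^2 = 152587890625
5^17 = 5 * 5^16 = 5 * 152587890625 = 762939453125
5^34 = (5^17)^2 = 762939453125^2 = 582076609134674072265625
5^35 = 5 * 5^34 = 5 * 582076609134674072265625 = 2910383045673370361328125

Result: 2910383045673370361328125
Multiplications needed: 7 (7 lines after 5^1)

5^35 = 2910383045673370361328125. Using exponentiation by squaring, this requires 7 multiplications. The key idea: if the exponent is even, square the half-power; if odd, multiply by the base once.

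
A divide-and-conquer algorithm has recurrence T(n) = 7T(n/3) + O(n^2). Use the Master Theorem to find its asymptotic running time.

Master Theorem for T(n) = 7T(n/3) + O(n^2):

a = 7, b = 3, c = 2
log_b(a) = log_3(7) = 1.7712

Case 3: c = 2 > log_3(7) = 1.7712
T(n) = O(n^2) = O(n^2)

For T(n) = 7T(n/3) + O(n^2): log_3(7) = 1.7712. This is Case 3 of the Master Theorem (c > log_b(a), work dominated by root), giving O(n^2).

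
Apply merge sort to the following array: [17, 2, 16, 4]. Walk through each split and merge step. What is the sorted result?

Merge sort trace:

Split: [17, 2, 16, 4] -> [17, 2] and [16, 4]
  Split: [17, 2] -> [17] and [2]
  Merge: [17] + [2] -> [2, 17]
  Split: [16, 4] -> [16] and [4]
  Merge: [16] + [4] -> [4, 16]
Merge: [2, 17] + [4, 16] -> [2, 4, 16, 17]

Final sorted array: [2, 4, 16, 17]

The merge sort proceeds by recursively splitting the array and merging sorted halves.
After all merges, the sorted array is [2, 4, 16, 17].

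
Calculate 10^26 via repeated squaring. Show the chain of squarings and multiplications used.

Computing 10^26 by squaring (build up from 10^1; each line after the first costs one multiplication):

10^1 = 10
10^2 = (10^1)^2 = 10^2 = 100
10^3 = 10 * 10^2 = 10 * 100 = 1000
10^6 = (10^3)^2 = 1000^2 = 1000000
10^12 = (10^6)^2 = 1000000^2 = 1000000000000
10^13 = 10 * 10^12 = 10 * 1000000000000 = 10000000000000
10^26 = (10^13)^2 = 10000000000000^2 = 100000000000000000000000000

Result: 100000000000000000000000000
Multiplications needed: 6 (6 lines after 10^1)

10^26 = 100000000000000000000000000. Using exponentiation by squaring, this requires 6 multiplications. The key idea: if the exponent is even, square the half-power; if odd, multiply by the base once.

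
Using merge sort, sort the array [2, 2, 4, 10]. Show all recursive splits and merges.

Merge sort trace:

Split: [2, 2, 4, 10] -> [2, 2] and [4, 10]
  Split: [2, 2] -> [2] and [2]
  Merge: [2] + [2] -> [2, 2]
  Split: [4, 10] -> [4] and [10]
  Merge: [4] + [10] -> [4, 10]
Merge: [2, 2] + [4, 10] -> [2, 2, 4, 10]

Final sorted array: [2, 2, 4, 10]

The merge sort proceeds by recursively splitting the array and merging sorted halves.
After all merges, the sorted array is [2, 2, 4, 10].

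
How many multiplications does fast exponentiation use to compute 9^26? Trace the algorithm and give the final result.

Computing 9^26 by squaring (build up from 9^1; each line after the first costs one multiplication):

9^1 = 9
9^2 = (9^1)^2 = 9^2 = 81
9^3 = 9 * 9^2 = 9 * 81 = 729
9^6 = (9^3)^2 = 729^2 = 531441
9^12 = (9^6)^2 = 531441^2 = 282429536481
9^13 = 9 * 9^12 = 9 * 282429536481 = 2541865828329
9^26 = (9^13)^2 = 2541865828329^2 = 6461081889226673298932241

Result: 6461081889226673298932241
Multiplications needed: 6 (6 lines after 9^1)

9^26 = 6461081889226673298932241. Using exponentiation by squaring, this requires 6 multiplications. The key idea: if the exponent is even, square the half-power; if odd, multiply by the base once.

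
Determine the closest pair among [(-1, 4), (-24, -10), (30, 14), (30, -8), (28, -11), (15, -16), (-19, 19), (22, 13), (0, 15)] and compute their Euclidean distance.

Computing all pairwise distances among 9 points:

d((-1, 4), (-24, -10)) = 26.9258
d((-1, 4), (30, 14)) = 32.573
d((-1, 4), (30, -8)) = 33.2415
d((-1, 4), (28, -11)) = 32.6497
d((-1, 4), (15, -16)) = 25.6125
d((-1, 4), (-19, 19)) = 23.4307
d((-1, 4), (22, 13)) = 24.6982
d((-1, 4), (0, 15)) = 11.0454
d((-24, -10), (30, 14)) = 59.0931
d((-24, -10), (30, -8)) = 54.037
d((-24, -10), (28, -11)) = 52.0096
d((-24, -10), (15, -16)) = 39.4588
d((-24, -10), (-19, 19)) = 29.4279
d((-24, -10), (22, 13)) = 51.4296
d((-24, -10), (0, 15)) = 34.6554
d((30, 14), (30, -8)) = 22.0
d((30, 14), (28, -11)) = 25.0799
d((30, 14), (15, -16)) = 33.541
d((30, 14), (-19, 19)) = 49.2544
d((30, 14), (22, 13)) = 8.0623
d((30, 14), (0, 15)) = 30.0167
d((30, -8), (28, -11)) = 3.6056 <-- minimum
d((30, -8), (15, -16)) = 17.0
d((30, -8), (-19, 19)) = 55.9464
d((30, -8), (22, 13)) = 22.4722
d((30, -8), (0, 15)) = 37.8021
d((28, -11), (15, -16)) = 13.9284
d((28, -11), (-19, 19)) = 55.7584
d((28, -11), (22, 13)) = 24.7386
d((28, -11), (0, 15)) = 38.2099
d((15, -16), (-19, 19)) = 48.7955
d((15, -16), (22, 13)) = 29.8329
d((15, -16), (0, 15)) = 34.4384
d((-19, 19), (22, 13)) = 41.4367
d((-19, 19), (0, 15)) = 19.4165
d((22, 13), (0, 15)) = 22.0907

Closest pair: (30, -8) and (28, -11) with distance 3.6056

The closest pair is (30, -8) and (28, -11) with Euclidean distance 3.6056. For 9 points, brute-force pairwise comparison is shown above. For large n, the divide-and-conquer algorithm (sort by x, recurse on halves, check the dividing strip) achieves O(n log n).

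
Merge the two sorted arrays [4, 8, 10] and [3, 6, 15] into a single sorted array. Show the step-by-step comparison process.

Merging process:

Compare 4 vs 3: take 3 from right. Merged: [3]
Compare 4 vs 6: take 4 from left. Merged: [3, 4]
Compare 8 vs 6: take 6 from right. Merged: [3, 4, 6]
Compare 8 vs 15: take 8 from left. Merged: [3, 4, 6, 8]
Compare 10 vs 15: take 10 from left. Merged: [3, 4, 6, 8, 10]
Append remaining from right: [15]. Merged: [3, 4, 6, 8, 10, 15]

Final merged array: [3, 4, 6, 8, 10, 15]
Total comparisons: 5

The merged array is [3, 4, 6, 8, 10, 15], requiring 5 comparisons. The merge step runs in O(n) time where n is the total number of elements.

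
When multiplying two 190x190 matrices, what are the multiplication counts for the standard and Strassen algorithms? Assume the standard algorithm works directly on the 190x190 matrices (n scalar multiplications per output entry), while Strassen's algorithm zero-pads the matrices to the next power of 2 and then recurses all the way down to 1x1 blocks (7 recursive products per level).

Matrix multiplication for 190x190 matrices:

Strassen's algorithm requires power-of-2 dimensions. Pad 190x190 to 256x256 (next power of 2).

Standard algorithm: 190^3 = 6859000 multiplications
Strassen's algorithm: 7^(log2(256)) = 7^8 = 5764801 multiplications
Savings: 6859000 - 5764801 = 1094199 multiplications

Standard: 6859000 multiplications (190^3). Strassen: 5764801 multiplications (7^8, after padding to 256x256). Strassen reduces 8 recursive multiplications to 7 at each level.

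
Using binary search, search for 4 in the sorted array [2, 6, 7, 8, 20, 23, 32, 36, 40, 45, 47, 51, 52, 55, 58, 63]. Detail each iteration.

Binary search for 4 in [2, 6, 7, 8, 20, 23, 32, 36, 40, 45, 47, 51, 52, 55, 58, 63]:

lo=0, hi=15, mid=7, arr[mid]=36 -> 36 > 4, search left half
lo=0, hi=6, mid=3, arr[mid]=8 -> 8 > 4, search left half
lo=0, hi=2, mid=1, arr[mid]=6 -> 6 > 4, search left half
lo=0, hi=0, mid=0, arr[mid]=2 -> 2 < 4, search right half
lo=1 > hi=0, target 4 not found

Binary search determines that 4 is not in the array after 4 comparisons. The search space was exhausted without finding the target.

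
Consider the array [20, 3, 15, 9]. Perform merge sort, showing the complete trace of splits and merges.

Merge sort trace:

Split: [20, 3, 15, 9] -> [20, 3] and [15, 9]
  Split: [20, 3] -> [20] and [3]
  Merge: [20] + [3] -> [3, 20]
  Split: [15, 9] -> [15] and [9]
  Merge: [15] + [9] -> [9, 15]
Merge: [3, 20] + [9, 15] -> [3, 9, 15, 20]

Final sorted array: [3, 9, 15, 20]

The merge sort proceeds by recursively splitting the array and merging sorted halves.
After all merges, the sorted array is [3, 9, 15, 20].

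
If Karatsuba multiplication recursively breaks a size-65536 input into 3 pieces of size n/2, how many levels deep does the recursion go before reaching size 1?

For divide and conquer with division factor 2:

Problem sizes at each level:
Level 0: 65536
Level 1: 32768
Level 2: 16384
Level 3: 8192
Level 4: 4096
Level 5: 2048
Level 6: 1024
Level 7: 512
Level 8: 256
Level 9: 128
Level 10: 64
Level 11: 32
Level 12: 16
Level 13: 8
Level 14: 4
Level 15: 2
Level 16: 1

The root is level 0 and the size-1 base case is level 16 (the tree spans levels 0 through 16, i.e. 17 levels counting the root), so the depth is the number of divisions: log_2(65536) = 16

The recursion tree depth is log_2(65536) = 16. At each level, the problem size is divided by 2, so it takes 16 divisions to reduce to a base case of size 1. The algorithm makes 3 recursive calls at each level.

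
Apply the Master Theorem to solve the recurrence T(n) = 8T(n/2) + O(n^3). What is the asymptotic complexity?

Master Theorem for T(n) = 8T(n/2) + O(n^3):

a = 8, b = 2, c = 3
log_b(a) = log_2(8) = 3.0000

Case 2: c = 3 = log_2(8) = 3.0000
T(n) = O(n^3 log n) = O(n^3 log n)

For T(n) = 8T(n/2) + O(n^3): log_2(8) = 3.0000. This is Case 2 of the Master Theorem (c = log_b(a), equal work at all levels), giving O(n^3 log n).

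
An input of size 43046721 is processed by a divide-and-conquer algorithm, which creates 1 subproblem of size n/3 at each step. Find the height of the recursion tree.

For divide and conquer with division factor 3:

Problem sizes at each level:
Level 0: 43046721
Level 1: 14348907
Level 2: 4782969
Level 3: 1594323
Level 4: 531441
Level 5: 177147
Level 6: 59049
Level 7: 19683
Level 8: 6561
Level 9: 2187
Level 10: 729
Level 11: 243
Level 12: 81
Level 13: 27
Level 14: 9
Level 15: 3
Level 16: 1

The root is level 0 and the size-1 base case is level 16 (the tree spans levels 0 through 16, i.e. 17 levels counting the root), so the depth is the number of divisions: log_3(43046721) = 16

The recursion tree depth is log_3(43046721) = 16. At each level, the problem size is divided by 3, so it takes 16 divisions to reduce to a base case of size 1. The algorithm makes 1 recursive call at each level.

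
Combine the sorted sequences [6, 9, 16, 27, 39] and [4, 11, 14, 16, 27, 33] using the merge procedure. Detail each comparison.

Merging process:

Compare 6 vs 4: take 4 from right. Merged: [4]
Compare 6 vs 11: take 6 from left. Merged: [4, 6]
Compare 9 vs 11: take 9 from left. Merged: [4, 6, 9]
Compare 16 vs 11: take 11 from right. Merged: [4, 6, 9, 11]
Compare 16 vs 14: take 14 from right. Merged: [4, 6, 9, 11, 14]
Compare 16 vs 16: take 16 from left. Merged: [4, 6, 9, 11, 14, 16]
Compare 27 vs 16: take 16 from right. Merged: [4, 6, 9, 11, 14, 16, 16]
Compare 27 vs 27: take 27 from left. Merged: [4, 6, 9, 11, 14, 16, 16, 27]
Compare 39 vs 27: take 27 from right. Merged: [4, 6, 9, 11, 14, 16, 16, 27, 27]
Compare 39 vs 33: take 33 from right. Merged: [4, 6, 9, 11, 14, 16, 16, 27, 27, 33]
Append remaining from left: [39]. Merged: [4, 6, 9, 11, 14, 16, 16, 27, 27, 33, 39]

Final merged array: [4, 6, 9, 11, 14, 16, 16, 27, 27, 33, 39]
Total comparisons: 10

The merged array is [4, 6, 9, 11, 14, 16, 16, 27, 27, 33, 39], requiring 10 comparisons. The merge step runs in O(n) time where n is the total number of elements.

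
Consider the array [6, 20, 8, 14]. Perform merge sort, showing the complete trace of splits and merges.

Merge sort trace:

Split: [6, 20, 8, 14] -> [6, 20] and [8, 14]
  Split: [6, 20] -> [6] and [20]
  Merge: [6] + [20] -> [6, 20]
  Split: [8, 14] -> [8] and [14]
  Merge: [8] + [14] -> [8, 14]
Merge: [6, 20] + [8, 14] -> [6, 8, 14, 20]

Final sorted array: [6, 8, 14, 20]

The merge sort proceeds by recursively splitting the array and merging sorted halves.
After all merges, the sorted array is [6, 8, 14, 20].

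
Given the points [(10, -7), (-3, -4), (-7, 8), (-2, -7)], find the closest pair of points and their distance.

Computing all pairwise distances among 4 points:

d((10, -7), (-3, -4)) = 13.3417
d((10, -7), (-7, 8)) = 22.6716
d((10, -7), (-2, -7)) = 12.0
d((-3, -4), (-7, 8)) = 12.6491
d((-3, -4), (-2, -7)) = 3.1623 <-- minimum
d((-7, 8), (-2, -7)) = 15.8114

Closest pair: (-3, -4) and (-2, -7) with distance 3.1623

The closest pair is (-3, -4) and (-2, -7) with Euclidean distance 3.1623. For 4 points, brute-force pairwise comparison is shown above. For large n, the divide-and-conquer algorithm (sort by x, recurse on halves, check the dividing strip) achieves O(n log n).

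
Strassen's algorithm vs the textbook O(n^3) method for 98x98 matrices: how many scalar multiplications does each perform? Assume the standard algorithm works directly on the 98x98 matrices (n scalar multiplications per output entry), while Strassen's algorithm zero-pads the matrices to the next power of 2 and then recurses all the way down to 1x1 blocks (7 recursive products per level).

Matrix multiplication for 98x98 matrices:

Strassen's algorithm requires power-of-2 dimensions. Pad 98x98 to 128x128 (next power of 2).

Standard algorithm: 98^3 = 941192 multiplications
Strassen's algorithm: 7^(log2(128)) = 7^7 = 823543 multiplications
Savings: 941192 - 823543 = 117649 multiplications

Standard: 941192 multiplications (98^3). Strassen: 823543 multiplications (7^7, after padding to 128x128). Strassen reduces 8 recursive multiplications to 7 at each level.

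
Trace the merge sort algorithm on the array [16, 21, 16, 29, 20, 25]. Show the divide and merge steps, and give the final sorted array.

Merge sort trace:

Split: [16, 21, 16, 29, 20, 25] -> [16, 21, 16] and [29, 20, 25]
  Split: [16, 21, 16] -> [16] and [21, 16]
    Split: [21, 16] -> [21] and [16]
    Merge: [21] + [16] -> [16, 21]
  Merge: [16] + [16, 21] -> [16, 16, 21]
  Split: [29, 20, 25] -> [29] and [20, 25]
    Split: [20, 25] -> [20] and [25]
    Merge: [20] + [25] -> [20, 25]
  Merge: [29] + [20, 25] -> [20, 25, 29]
Merge: [16, 16, 21] + [20, 25, 29] -> [16, 16, 20, 21, 25, 29]

Final sorted array: [16, 16, 20, 21, 25, 29]

The merge sort proceeds by recursively splitting the array and merging sorted halves.
After all merges, the sorted array is [16, 16, 20, 21, 25, 29].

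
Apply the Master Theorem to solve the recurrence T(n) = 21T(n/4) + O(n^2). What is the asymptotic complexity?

Master Theorem for T(n) = 21T(n/4) + O(n^2):

a = 21, b = 4, c = 2
log_b(a) = log_4(21) = 2.1962

Case 1: c = 2 < log_4(21) = 2.1962
T(n) = O(n^(log_4 21))

For T(n) = 21T(n/4) + O(n^2): log_4(21) = 2.1962. This is Case 1 of the Master Theorem (c < log_b(a), work dominated by leaves), giving O(n^(log_4 21)).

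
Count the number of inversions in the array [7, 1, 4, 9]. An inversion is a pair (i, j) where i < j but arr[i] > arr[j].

Finding inversions in [7, 1, 4, 9]:

(0, 1): arr[0]=7 > arr[1]=1
(0, 2): arr[0]=7 > arr[2]=4

Total inversions: 2

The array has 2 inversion(s): (0,1), (0,2). Each pair (i,j) satisfies i < j and arr[i] > arr[j].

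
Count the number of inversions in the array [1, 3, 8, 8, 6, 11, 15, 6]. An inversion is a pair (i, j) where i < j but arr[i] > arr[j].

Finding inversions in [1, 3, 8, 8, 6, 11, 15, 6]:

(2, 4): arr[2]=8 > arr[4]=6
(2, 7): arr[2]=8 > arr[7]=6
(3, 4): arr[3]=8 > arr[4]=6
(3, 7): arr[3]=8 > arr[7]=6
(5, 7): arr[5]=11 > arr[7]=6
(6, 7): arr[6]=15 > arr[7]=6

Total inversions: 6

The array has 6 inversion(s): (2,4), (2,7), (3,4), (3,7), (5,7), (6,7). Each pair (i,j) satisfies i < j and arr[i] > arr[j].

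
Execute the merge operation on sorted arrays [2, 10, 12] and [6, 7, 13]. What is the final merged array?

Merging process:

Compare 2 vs 6: take 2 from left. Merged: [2]
Compare 10 vs 6: take 6 from right. Merged: [2, 6]
Compare 10 vs 7: take 7 from right. Merged: [2, 6, 7]
Compare 10 vs 13: take 10 from left. Merged: [2, 6, 7, 10]
Compare 12 vs 13: take 12 from left. Merged: [2, 6, 7, 10, 12]
Append remaining from right: [13]. Merged: [2, 6, 7, 10, 12, 13]

Final merged array: [2, 6, 7, 10, 12, 13]
Total comparisons: 5

The merged array is [2, 6, 7, 10, 12, 13], requiring 5 comparisons. The merge step runs in O(n) time where n is the total number of elements.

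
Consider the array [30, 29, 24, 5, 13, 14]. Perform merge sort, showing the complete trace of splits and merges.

Merge sort trace:

Split: [30, 29, 24, 5, 13, 14] -> [30, 29, 24] and [5, 13, 14]
  Split: [30, 29, 24] -> [30] and [29, 24]
    Split: [29, 24] -> [29] and [24]
    Merge: [29] + [24] -> [24, 29]
  Merge: [30] + [24, 29] -> [24, 29, 30]
  Split: [5, 13, 14] -> [5] and [13, 14]
    Split: [13, 14] -> [13] and [14]
    Merge: [13] + [14] -> [13, 14]
  Merge: [5] + [13, 14] -> [5, 13, 14]
Merge: [24, 29, 30] + [5, 13, 14] -> [5, 13, 14, 24, 29, 30]

Final sorted array: [5, 13, 14, 24, 29, 30]

The merge sort proceeds by recursively splitting the array and merging sorted halves.
After all merges, the sorted array is [5, 13, 14, 24, 29, 30].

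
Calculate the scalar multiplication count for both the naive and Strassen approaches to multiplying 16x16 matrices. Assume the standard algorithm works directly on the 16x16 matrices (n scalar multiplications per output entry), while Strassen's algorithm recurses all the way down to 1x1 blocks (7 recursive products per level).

Matrix multiplication for 16x16 matrices:

Standard algorithm: 16^3 = 4096 multiplications
Strassen's algorithm: 7^(log2(16)) = 7^4 = 2401 multiplications
Savings: 4096 - 2401 = 1695 multiplications

Standard: 4096 multiplications (16^3). Strassen: 2401 multiplications (7^4). Strassen reduces 8 recursive multiplications to 7 at each level.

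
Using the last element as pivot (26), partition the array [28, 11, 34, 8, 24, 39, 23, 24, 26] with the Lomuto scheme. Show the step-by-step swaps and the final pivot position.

Lomuto partition with pivot = 26:

Initial array: [28, 11, 34, 8, 24, 39, 23, 24, 26]

arr[0]=28 > 26: no swap
arr[1]=11 <= 26: swap with position 0, array becomes [11, 28, 34, 8, 24, 39, 23, 24, 26]
arr[2]=34 > 26: no swap
arr[3]=8 <= 26: swap with position 1, array becomes [11, 8, 34, 28, 24, 39, 23, 24, 26]
arr[4]=24 <= 26: swap with position 2, array becomes [11, 8, 24, 28, 34, 39, 23, 24, 26]
arr[5]=39 > 26: no swap
arr[6]=23 <= 26: swap with position 3, array becomes [11, 8, 24, 23, 34, 39, 28, 24, 26]
arr[7]=24 <= 26: swap with position 4, array becomes [11, 8, 24, 23, 24, 39, 28, 34, 26]

Place pivot at position 5: [11, 8, 24, 23, 24, 26, 28, 34, 39]
Pivot position: 5

After partitioning with pivot 26, the array becomes [11, 8, 24, 23, 24, 26, 28, 34, 39]. The pivot is placed at index 5. All elements to the left of the pivot are <= 26, and all elements to the right are > 26.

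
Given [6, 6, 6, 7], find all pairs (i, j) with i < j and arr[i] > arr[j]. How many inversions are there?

Finding inversions in [6, 6, 6, 7]:


Total inversions: 0

The array has 0 inversions. It is already sorted.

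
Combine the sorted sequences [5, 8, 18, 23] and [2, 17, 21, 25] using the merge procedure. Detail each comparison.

Merging process:

Compare 5 vs 2: take 2 from right. Merged: [2]
Compare 5 vs 17: take 5 from left. Merged: [2, 5]
Compare 8 vs 17: take 8 from left. Merged: [2, 5, 8]
Compare 18 vs 17: take 17 from right. Merged: [2, 5, 8, 17]
Compare 18 vs 21: take 18 from left. Merged: [2, 5, 8, 17, 18]
Compare 23 vs 21: take 21 from right. Merged: [2, 5, 8, 17, 18, 21]
Compare 23 vs 25: take 23 from left. Merged: [2, 5, 8, 17, 18, 21, 23]
Append remaining from right: [25]. Merged: [2, 5, 8, 17, 18, 21, 23, 25]

Final merged array: [2, 5, 8, 17, 18, 21, 23, 25]
Total comparisons: 7

The merged array is [2, 5, 8, 17, 18, 21, 23, 25], requiring 7 comparisons. The merge step runs in O(n) time where n is the total number of elements.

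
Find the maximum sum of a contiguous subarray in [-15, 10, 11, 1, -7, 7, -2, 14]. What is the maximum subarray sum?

Using Kadane's algorithm on [-15, 10, 11, 1, -7, 7, -2, 14]:

Scanning through the array:
Position 1 (value 10): max_ending_here = 10, max_so_far = 10
Position 2 (value 11): max_ending_here = 21, max_so_far = 21
Position 3 (value 1): max_ending_here = 22, max_so_far = 22
Position 4 (value -7): max_ending_here = 15, max_so_far = 22
Position 5 (value 7): max_ending_here = 22, max_so_far = 22
Position 6 (value -2): max_ending_here = 20, max_so_far = 22
Position 7 (value 14): max_ending_here = 34, max_so_far = 34

Maximum subarray: [10, 11, 1, -7, 7, -2, 14]
Maximum sum: 34

The maximum subarray is [10, 11, 1, -7, 7, -2, 14] with sum 34. This subarray runs from index 1 to index 7.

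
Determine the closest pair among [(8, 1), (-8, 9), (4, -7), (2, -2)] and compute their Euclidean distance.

Computing all pairwise distances among 4 points:

d((8, 1), (-8, 9)) = 17.8885
d((8, 1), (4, -7)) = 8.9443
d((8, 1), (2, -2)) = 6.7082
d((-8, 9), (4, -7)) = 20.0
d((-8, 9), (2, -2)) = 14.8661
d((4, -7), (2, -2)) = 5.3852 <-- minimum

Closest pair: (4, -7) and (2, -2) with distance 5.3852

The closest pair is (4, -7) and (2, -2) with Euclidean distance 5.3852. For 4 points, brute-force pairwise comparison is shown above. For large n, the divide-and-conquer algorithm (sort by x, recurse on halves, check the dividing strip) achieves O(n log n).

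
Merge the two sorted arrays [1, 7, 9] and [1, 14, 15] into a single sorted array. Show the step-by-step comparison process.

Merging process:

Compare 1 vs 1: take 1 from left. Merged: [1]
Compare 7 vs 1: take 1 from right. Merged: [1, 1]
Compare 7 vs 14: take 7 from left. Merged: [1, 1, 7]
Compare 9 vs 14: take 9 from left. Merged: [1, 1, 7, 9]
Append remaining from right: [14, 15]. Merged: [1, 1, 7, 9, 14, 15]

Final merged array: [1, 1, 7, 9, 14, 15]
Total comparisons: 4

The merged array is [1, 1, 7, 9, 14, 15], requiring 4 comparisons. The merge step runs in O(n) time where n is the total number of elements.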